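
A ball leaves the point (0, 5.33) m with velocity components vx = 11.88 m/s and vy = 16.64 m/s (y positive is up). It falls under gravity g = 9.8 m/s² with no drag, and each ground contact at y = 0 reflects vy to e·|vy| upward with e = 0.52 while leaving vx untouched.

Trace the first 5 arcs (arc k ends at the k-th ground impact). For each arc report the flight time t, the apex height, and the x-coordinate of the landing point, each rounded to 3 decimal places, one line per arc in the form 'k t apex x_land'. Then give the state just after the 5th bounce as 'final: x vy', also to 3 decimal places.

Arc 1: start y=5.330, vy=16.640 → t=3.691, apex=19.457, x_land=43.845, impact vy=-19.528
  bounce: vy ← 0.52·19.528 = 10.155
Arc 2: start y=0.000, vy=10.155 → t=2.072, apex=5.261, x_land=68.465, impact vy=-10.155
  bounce: vy ← 0.52·10.155 = 5.280
Arc 3: start y=0.000, vy=5.280 → t=1.078, apex=1.423, x_land=81.267, impact vy=-5.280
  bounce: vy ← 0.52·5.280 = 2.746
Arc 4: start y=0.000, vy=2.746 → t=0.560, apex=0.385, x_land=87.925, impact vy=-2.746
  bounce: vy ← 0.52·2.746 = 1.428
Arc 5: start y=0.000, vy=1.428 → t=0.291, apex=0.104, x_land=91.387, impact vy=-1.428
  bounce: vy ← 0.52·1.428 = 0.742

1 3.691 19.457 43.845
2 2.072 5.261 68.465
3 1.078 1.423 81.267
4 0.560 0.385 87.925
5 0.291 0.104 91.387
final: 91.387 0.742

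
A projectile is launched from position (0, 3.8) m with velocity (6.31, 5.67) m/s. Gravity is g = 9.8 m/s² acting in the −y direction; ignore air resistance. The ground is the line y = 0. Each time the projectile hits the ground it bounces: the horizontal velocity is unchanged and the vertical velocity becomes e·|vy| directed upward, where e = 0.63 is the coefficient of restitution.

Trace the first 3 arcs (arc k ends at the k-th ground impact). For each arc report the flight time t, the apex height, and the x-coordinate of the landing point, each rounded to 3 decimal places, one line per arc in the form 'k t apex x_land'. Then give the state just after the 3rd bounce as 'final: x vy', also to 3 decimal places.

Arc 1: start y=3.800, vy=5.670 → t=1.632, apex=5.440, x_land=10.300, impact vy=-10.326
  bounce: vy ← 0.63·10.326 = 6.505
Arc 2: start y=0.000, vy=6.505 → t=1.328, apex=2.159, x_land=18.677, impact vy=-6.505
  bounce: vy ← 0.63·6.505 = 4.098
Arc 3: start y=0.000, vy=4.098 → t=0.836, apex=0.857, x_land=23.955, impact vy=-4.098
  bounce: vy ← 0.63·4.098 = 2.582

1 1.632 5.440 10.300
2 1.328 2.159 18.677
3 0.836 0.857 23.955
final: 23.955 2.582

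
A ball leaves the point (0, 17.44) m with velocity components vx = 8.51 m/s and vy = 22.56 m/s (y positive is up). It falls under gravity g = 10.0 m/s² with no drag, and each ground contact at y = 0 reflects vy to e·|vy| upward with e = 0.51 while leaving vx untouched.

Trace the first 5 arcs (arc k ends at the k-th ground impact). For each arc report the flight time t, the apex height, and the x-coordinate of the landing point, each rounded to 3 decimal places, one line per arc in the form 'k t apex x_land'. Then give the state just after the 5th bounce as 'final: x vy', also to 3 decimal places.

Arc 1: start y=17.440, vy=22.560 → t=5.185, apex=42.888, x_land=44.122, impact vy=-29.287
  bounce: vy ← 0.51·29.287 = 14.937
Arc 2: start y=0.000, vy=14.937 → t=2.987, apex=11.155, x_land=69.544, impact vy=-14.937
  bounce: vy ← 0.51·14.937 = 7.618
Arc 3: start y=0.000, vy=7.618 → t=1.524, apex=2.901, x_land=82.509, impact vy=-7.618
  bounce: vy ← 0.51·7.618 = 3.885
Arc 4: start y=0.000, vy=3.885 → t=0.777, apex=0.755, x_land=89.122, impact vy=-3.885
  bounce: vy ← 0.51·3.885 = 1.981
Arc 5: start y=0.000, vy=1.981 → t=0.396, apex=0.196, x_land=92.494, impact vy=-1.981
  bounce: vy ← 0.51·1.981 = 1.010

1 5.185 42.888 44.122
2 2.987 11.155 69.544
3 1.524 2.901 82.509
4 0.777 0.755 89.122
5 0.396 0.196 92.494
final: 92.494 1.010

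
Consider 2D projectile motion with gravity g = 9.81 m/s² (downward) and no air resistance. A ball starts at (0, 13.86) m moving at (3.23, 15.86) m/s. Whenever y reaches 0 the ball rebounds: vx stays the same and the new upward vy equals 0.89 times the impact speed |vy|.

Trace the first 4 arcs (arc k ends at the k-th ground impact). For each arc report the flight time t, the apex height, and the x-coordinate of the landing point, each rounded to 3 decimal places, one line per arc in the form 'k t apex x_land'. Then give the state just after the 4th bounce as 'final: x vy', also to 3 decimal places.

Arc 1: start y=13.860, vy=15.860 → t=3.949, apex=26.681, x_land=12.755, impact vy=-22.880
  bounce: vy ← 0.89·22.880 = 20.363
Arc 2: start y=0.000, vy=20.363 → t=4.151, apex=21.134, x_land=26.164, impact vy=-20.363
  bounce: vy ← 0.89·20.363 = 18.123
Arc 3: start y=0.000, vy=18.123 → t=3.695, apex=16.740, x_land=38.098, impact vy=-18.123
  bounce: vy ← 0.89·18.123 = 16.129
Arc 4: start y=0.000, vy=16.129 → t=3.288, apex=13.260, x_land=48.720, impact vy=-16.129
  bounce: vy ← 0.89·16.129 = 14.355

1 3.949 26.681 12.755
2 4.151 21.134 26.164
3 3.695 16.740 38.098
4 3.288 13.260 48.720
final: 48.720 14.355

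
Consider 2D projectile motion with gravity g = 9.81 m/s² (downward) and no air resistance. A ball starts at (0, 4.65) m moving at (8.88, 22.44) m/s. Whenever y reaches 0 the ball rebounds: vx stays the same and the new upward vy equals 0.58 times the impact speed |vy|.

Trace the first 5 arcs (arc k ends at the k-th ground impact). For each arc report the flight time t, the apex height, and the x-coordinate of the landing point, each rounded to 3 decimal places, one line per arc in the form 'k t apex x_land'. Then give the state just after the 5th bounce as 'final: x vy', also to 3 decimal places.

1 4.774 30.315 42.389
2 2.884 10.198 67.997
3 1.673 3.431 82.850
4 0.970 1.154 91.465
5 0.563 0.388 96.461
final: 96.461 1.601

Arc 1: start y=4.650, vy=22.440 → t=4.774, apex=30.315, x_land=42.389, impact vy=-24.388
  bounce: vy ← 0.58·24.388 = 14.145
Arc 2: start y=0.000, vy=14.145 → t=2.884, apex=10.198, x_land=67.997, impact vy=-14.145
  bounce: vy ← 0.58·14.145 = 8.204
Arc 3: start y=0.000, vy=8.204 → t=1.673, apex=3.431, x_land=82.850, impact vy=-8.204
  bounce: vy ← 0.58·8.204 = 4.758
Arc 4: start y=0.000, vy=4.758 → t=0.970, apex=1.154, x_land=91.465, impact vy=-4.758
  bounce: vy ← 0.58·4.758 = 2.760
Arc 5: start y=0.000, vy=2.760 → t=0.563, apex=0.388, x_land=96.461, impact vy=-2.760
  bounce: vy ← 0.58·2.760 = 1.601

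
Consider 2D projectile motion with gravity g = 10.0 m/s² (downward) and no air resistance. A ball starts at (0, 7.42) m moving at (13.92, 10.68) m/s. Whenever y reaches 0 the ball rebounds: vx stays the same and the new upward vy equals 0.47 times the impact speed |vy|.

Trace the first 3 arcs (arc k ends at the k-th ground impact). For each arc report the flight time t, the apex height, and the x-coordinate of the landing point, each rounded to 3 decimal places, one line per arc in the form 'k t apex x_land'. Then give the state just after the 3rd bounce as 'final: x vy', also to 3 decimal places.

1 2.688 13.123 37.418
2 1.523 2.899 58.616
3 0.716 0.640 68.579
final: 68.579 1.682

Arc 1: start y=7.420, vy=10.680 → t=2.688, apex=13.123, x_land=37.418, impact vy=-16.201
  bounce: vy ← 0.47·16.201 = 7.614
Arc 2: start y=0.000, vy=7.614 → t=1.523, apex=2.899, x_land=58.616, impact vy=-7.614
  bounce: vy ← 0.47·7.614 = 3.579
Arc 3: start y=0.000, vy=3.579 → t=0.716, apex=0.640, x_land=68.579, impact vy=-3.579
  bounce: vy ← 0.47·3.579 = 1.682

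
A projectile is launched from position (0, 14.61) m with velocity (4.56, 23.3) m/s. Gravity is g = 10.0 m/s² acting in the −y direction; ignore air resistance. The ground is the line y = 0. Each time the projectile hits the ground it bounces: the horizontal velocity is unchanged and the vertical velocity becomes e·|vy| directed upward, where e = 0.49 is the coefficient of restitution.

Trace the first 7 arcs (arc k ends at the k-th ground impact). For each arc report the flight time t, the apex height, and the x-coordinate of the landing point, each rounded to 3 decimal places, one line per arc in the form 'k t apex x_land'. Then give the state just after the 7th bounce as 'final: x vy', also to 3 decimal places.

1 5.220 41.755 23.802
2 2.832 10.025 36.716
3 1.388 2.407 43.044
4 0.680 0.578 46.145
5 0.333 0.139 47.664
6 0.163 0.033 48.408
7 0.080 0.008 48.773
final: 48.773 0.196

Arc 1: start y=14.610, vy=23.300 → t=5.220, apex=41.755, x_land=23.802, impact vy=-28.898
  bounce: vy ← 0.49·28.898 = 14.160
Arc 2: start y=0.000, vy=14.160 → t=2.832, apex=10.025, x_land=36.716, impact vy=-14.160
  bounce: vy ← 0.49·14.160 = 6.938
Arc 3: start y=0.000, vy=6.938 → t=1.388, apex=2.407, x_land=43.044, impact vy=-6.938
  bounce: vy ← 0.49·6.938 = 3.400
Arc 4: start y=0.000, vy=3.400 → t=0.680, apex=0.578, x_land=46.145, impact vy=-3.400
  bounce: vy ← 0.49·3.400 = 1.666
Arc 5: start y=0.000, vy=1.666 → t=0.333, apex=0.139, x_land=47.664, impact vy=-1.666
  bounce: vy ← 0.49·1.666 = 0.816
Arc 6: start y=0.000, vy=0.816 → t=0.163, apex=0.033, x_land=48.408, impact vy=-0.816
  bounce: vy ← 0.49·0.816 = 0.400
Arc 7: start y=0.000, vy=0.400 → t=0.080, apex=0.008, x_land=48.773, impact vy=-0.400
  bounce: vy ← 0.49·0.400 = 0.196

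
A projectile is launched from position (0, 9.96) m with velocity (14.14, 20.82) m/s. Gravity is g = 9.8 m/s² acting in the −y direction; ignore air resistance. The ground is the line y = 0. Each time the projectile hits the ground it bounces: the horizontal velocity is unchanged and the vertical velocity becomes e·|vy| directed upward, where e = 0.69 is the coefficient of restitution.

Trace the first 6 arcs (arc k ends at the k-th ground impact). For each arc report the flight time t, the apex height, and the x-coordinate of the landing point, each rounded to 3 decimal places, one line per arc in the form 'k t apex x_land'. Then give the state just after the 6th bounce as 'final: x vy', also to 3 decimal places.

Arc 1: start y=9.960, vy=20.820 → t=4.683, apex=32.076, x_land=66.218, impact vy=-25.074
  bounce: vy ← 0.69·25.074 = 17.301
Arc 2: start y=0.000, vy=17.301 → t=3.531, apex=15.271, x_land=116.143, impact vy=-17.301
  bounce: vy ← 0.69·17.301 = 11.938
Arc 3: start y=0.000, vy=11.938 → t=2.436, apex=7.271, x_land=150.592, impact vy=-11.938
  bounce: vy ← 0.69·11.938 = 8.237
Arc 4: start y=0.000, vy=8.237 → t=1.681, apex=3.462, x_land=174.361, impact vy=-8.237
  bounce: vy ← 0.69·8.237 = 5.683
Arc 5: start y=0.000, vy=5.683 → t=1.160, apex=1.648, x_land=190.762, impact vy=-5.683
  bounce: vy ← 0.69·5.683 = 3.922
Arc 6: start y=0.000, vy=3.922 → t=0.800, apex=0.785, x_land=202.079, impact vy=-3.922
  bounce: vy ← 0.69·3.922 = 2.706

1 4.683 32.076 66.218
2 3.531 15.271 116.143
3 2.436 7.271 150.592
4 1.681 3.462 174.361
5 1.160 1.648 190.762
6 0.800 0.785 202.079
final: 202.079 2.706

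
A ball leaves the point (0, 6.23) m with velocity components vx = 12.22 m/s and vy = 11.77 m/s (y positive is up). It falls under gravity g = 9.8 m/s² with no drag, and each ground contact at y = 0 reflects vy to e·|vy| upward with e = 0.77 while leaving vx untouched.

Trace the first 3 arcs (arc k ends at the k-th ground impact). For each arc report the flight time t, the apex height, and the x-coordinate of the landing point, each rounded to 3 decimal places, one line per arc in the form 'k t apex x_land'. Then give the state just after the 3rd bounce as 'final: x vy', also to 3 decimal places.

Arc 1: start y=6.230, vy=11.770 → t=2.848, apex=13.298, x_land=34.808, impact vy=-16.144
  bounce: vy ← 0.77·16.144 = 12.431
Arc 2: start y=0.000, vy=12.431 → t=2.537, apex=7.884, x_land=65.809, impact vy=-12.431
  bounce: vy ← 0.77·12.431 = 9.572
Arc 3: start y=0.000, vy=9.572 → t=1.953, apex=4.675, x_land=89.681, impact vy=-9.572
  bounce: vy ← 0.77·9.572 = 7.370

1 2.848 13.298 34.808
2 2.537 7.884 65.809
3 1.953 4.675 89.681
final: 89.681 7.370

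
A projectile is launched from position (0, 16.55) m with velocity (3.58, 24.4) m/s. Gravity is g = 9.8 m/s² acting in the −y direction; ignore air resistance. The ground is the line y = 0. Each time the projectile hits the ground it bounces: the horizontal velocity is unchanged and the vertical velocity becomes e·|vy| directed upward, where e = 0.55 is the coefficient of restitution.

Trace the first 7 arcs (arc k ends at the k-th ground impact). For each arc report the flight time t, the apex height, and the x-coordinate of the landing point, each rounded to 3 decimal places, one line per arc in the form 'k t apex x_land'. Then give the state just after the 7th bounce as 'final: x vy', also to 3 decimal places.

1 5.584 46.926 19.992
2 3.404 14.195 32.179
3 1.872 4.294 38.881
4 1.030 1.299 42.568
5 0.566 0.393 44.595
6 0.311 0.119 45.711
7 0.171 0.036 46.324
final: 46.324 0.462

Arc 1: start y=16.550, vy=24.400 → t=5.584, apex=46.926, x_land=19.992, impact vy=-30.327
  bounce: vy ← 0.55·30.327 = 16.680
Arc 2: start y=0.000, vy=16.680 → t=3.404, apex=14.195, x_land=32.179, impact vy=-16.680
  bounce: vy ← 0.55·16.680 = 9.174
Arc 3: start y=0.000, vy=9.174 → t=1.872, apex=4.294, x_land=38.881, impact vy=-9.174
  bounce: vy ← 0.55·9.174 = 5.046
Arc 4: start y=0.000, vy=5.046 → t=1.030, apex=1.299, x_land=42.568, impact vy=-5.046
  bounce: vy ← 0.55·5.046 = 2.775
Arc 5: start y=0.000, vy=2.775 → t=0.566, apex=0.393, x_land=44.595, impact vy=-2.775
  bounce: vy ← 0.55·2.775 = 1.526
Arc 6: start y=0.000, vy=1.526 → t=0.311, apex=0.119, x_land=45.711, impact vy=-1.526
  bounce: vy ← 0.55·1.526 = 0.839
Arc 7: start y=0.000, vy=0.839 → t=0.171, apex=0.036, x_land=46.324, impact vy=-0.839
  bounce: vy ← 0.55·0.839 = 0.462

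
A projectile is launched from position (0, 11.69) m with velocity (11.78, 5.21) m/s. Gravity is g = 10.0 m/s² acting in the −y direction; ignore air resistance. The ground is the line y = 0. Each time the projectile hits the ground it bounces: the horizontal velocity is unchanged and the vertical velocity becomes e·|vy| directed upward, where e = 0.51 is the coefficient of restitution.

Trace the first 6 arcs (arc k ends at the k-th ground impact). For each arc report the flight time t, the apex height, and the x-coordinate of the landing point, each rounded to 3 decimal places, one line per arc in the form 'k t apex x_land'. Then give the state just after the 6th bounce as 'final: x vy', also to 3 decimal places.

1 2.136 13.047 25.167
2 1.648 3.394 44.576
3 0.840 0.883 54.475
4 0.429 0.230 59.524
5 0.219 0.060 62.098
6 0.111 0.016 63.411
final: 63.411 0.284

Arc 1: start y=11.690, vy=5.210 → t=2.136, apex=13.047, x_land=25.167, impact vy=-16.154
  bounce: vy ← 0.51·16.154 = 8.238
Arc 2: start y=0.000, vy=8.238 → t=1.648, apex=3.394, x_land=44.576, impact vy=-8.238
  bounce: vy ← 0.51·8.238 = 4.202
Arc 3: start y=0.000, vy=4.202 → t=0.840, apex=0.883, x_land=54.475, impact vy=-4.202
  bounce: vy ← 0.51·4.202 = 2.143
Arc 4: start y=0.000, vy=2.143 → t=0.429, apex=0.230, x_land=59.524, impact vy=-2.143
  bounce: vy ← 0.51·2.143 = 1.093
Arc 5: start y=0.000, vy=1.093 → t=0.219, apex=0.060, x_land=62.098, impact vy=-1.093
  bounce: vy ← 0.51·1.093 = 0.557
Arc 6: start y=0.000, vy=0.557 → t=0.111, apex=0.016, x_land=63.411, impact vy=-0.557
  bounce: vy ← 0.51·0.557 = 0.284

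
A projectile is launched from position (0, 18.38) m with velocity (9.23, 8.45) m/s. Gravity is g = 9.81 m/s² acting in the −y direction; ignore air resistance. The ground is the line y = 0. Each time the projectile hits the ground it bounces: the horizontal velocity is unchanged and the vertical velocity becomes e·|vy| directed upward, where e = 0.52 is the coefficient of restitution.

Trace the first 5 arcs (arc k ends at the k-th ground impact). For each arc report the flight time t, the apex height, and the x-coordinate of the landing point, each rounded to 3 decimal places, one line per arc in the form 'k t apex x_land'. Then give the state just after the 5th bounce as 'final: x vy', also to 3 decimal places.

1 2.980 22.019 27.507
2 2.204 5.954 47.845
3 1.146 1.610 58.421
4 0.596 0.435 63.920
5 0.310 0.118 66.780
final: 66.780 0.790

Arc 1: start y=18.380, vy=8.450 → t=2.980, apex=22.019, x_land=27.507, impact vy=-20.785
  bounce: vy ← 0.52·20.785 = 10.808
Arc 2: start y=0.000, vy=10.808 → t=2.204, apex=5.954, x_land=47.845, impact vy=-10.808
  bounce: vy ← 0.52·10.808 = 5.620
Arc 3: start y=0.000, vy=5.620 → t=1.146, apex=1.610, x_land=58.421, impact vy=-5.620
  bounce: vy ← 0.52·5.620 = 2.923
Arc 4: start y=0.000, vy=2.923 → t=0.596, apex=0.435, x_land=63.920, impact vy=-2.923
  bounce: vy ← 0.52·2.923 = 1.520
Arc 5: start y=0.000, vy=1.520 → t=0.310, apex=0.118, x_land=66.780, impact vy=-1.520
  bounce: vy ← 0.52·1.520 = 0.790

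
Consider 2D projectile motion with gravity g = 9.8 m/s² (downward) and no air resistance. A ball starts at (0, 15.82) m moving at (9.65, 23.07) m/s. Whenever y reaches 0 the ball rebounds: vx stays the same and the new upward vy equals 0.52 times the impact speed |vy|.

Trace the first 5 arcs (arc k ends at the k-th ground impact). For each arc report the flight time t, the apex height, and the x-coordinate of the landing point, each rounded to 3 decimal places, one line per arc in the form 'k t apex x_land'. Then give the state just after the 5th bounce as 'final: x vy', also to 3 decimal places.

Arc 1: start y=15.820, vy=23.070 → t=5.316, apex=42.974, x_land=51.295, impact vy=-29.022
  bounce: vy ← 0.52·29.022 = 15.092
Arc 2: start y=0.000, vy=15.092 → t=3.080, apex=11.620, x_land=81.016, impact vy=-15.092
  bounce: vy ← 0.52·15.092 = 7.848
Arc 3: start y=0.000, vy=7.848 → t=1.602, apex=3.142, x_land=96.471, impact vy=-7.848
  bounce: vy ← 0.52·7.848 = 4.081
Arc 4: start y=0.000, vy=4.081 → t=0.833, apex=0.850, x_land=104.508, impact vy=-4.081
  bounce: vy ← 0.52·4.081 = 2.122
Arc 5: start y=0.000, vy=2.122 → t=0.433, apex=0.230, x_land=108.687, impact vy=-2.122
  bounce: vy ← 0.52·2.122 = 1.103

1 5.316 42.974 51.295
2 3.080 11.620 81.016
3 1.602 3.142 96.471
4 0.833 0.850 104.508
5 0.433 0.230 108.687
final: 108.687 1.103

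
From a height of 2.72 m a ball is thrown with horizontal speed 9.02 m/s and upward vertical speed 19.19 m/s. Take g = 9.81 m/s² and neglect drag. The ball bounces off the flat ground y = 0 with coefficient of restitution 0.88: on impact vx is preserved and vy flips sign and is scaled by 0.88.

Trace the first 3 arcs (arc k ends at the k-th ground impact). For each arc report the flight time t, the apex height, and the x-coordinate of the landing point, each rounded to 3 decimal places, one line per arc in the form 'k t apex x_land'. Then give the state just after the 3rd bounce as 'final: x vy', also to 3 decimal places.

Arc 1: start y=2.720, vy=19.190 → t=4.049, apex=21.489, x_land=36.525, impact vy=-20.533
  bounce: vy ← 0.88·20.533 = 18.069
Arc 2: start y=0.000, vy=18.069 → t=3.684, apex=16.641, x_land=69.753, impact vy=-18.069
  bounce: vy ← 0.88·18.069 = 15.901
Arc 3: start y=0.000, vy=15.901 → t=3.242, apex=12.887, x_land=98.994, impact vy=-15.901
  bounce: vy ← 0.88·15.901 = 13.993

1 4.049 21.489 36.525
2 3.684 16.641 69.753
3 3.242 12.887 98.994
final: 98.994 13.993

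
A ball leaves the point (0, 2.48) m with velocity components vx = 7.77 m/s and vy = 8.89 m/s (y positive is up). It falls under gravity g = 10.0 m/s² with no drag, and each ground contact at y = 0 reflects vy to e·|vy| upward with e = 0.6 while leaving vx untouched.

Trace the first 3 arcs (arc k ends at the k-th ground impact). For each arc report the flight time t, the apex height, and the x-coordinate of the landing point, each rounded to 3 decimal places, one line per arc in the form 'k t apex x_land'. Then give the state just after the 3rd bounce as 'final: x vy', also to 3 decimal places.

1 2.023 6.432 15.720
2 1.361 2.315 26.295
3 0.817 0.834 32.640
final: 32.640 2.450

Arc 1: start y=2.480, vy=8.890 → t=2.023, apex=6.432, x_land=15.720, impact vy=-11.342
  bounce: vy ← 0.6·11.342 = 6.805
Arc 2: start y=0.000, vy=6.805 → t=1.361, apex=2.315, x_land=26.295, impact vy=-6.805
  bounce: vy ← 0.6·6.805 = 4.083
Arc 3: start y=0.000, vy=4.083 → t=0.817, apex=0.834, x_land=32.640, impact vy=-4.083
  bounce: vy ← 0.6·4.083 = 2.450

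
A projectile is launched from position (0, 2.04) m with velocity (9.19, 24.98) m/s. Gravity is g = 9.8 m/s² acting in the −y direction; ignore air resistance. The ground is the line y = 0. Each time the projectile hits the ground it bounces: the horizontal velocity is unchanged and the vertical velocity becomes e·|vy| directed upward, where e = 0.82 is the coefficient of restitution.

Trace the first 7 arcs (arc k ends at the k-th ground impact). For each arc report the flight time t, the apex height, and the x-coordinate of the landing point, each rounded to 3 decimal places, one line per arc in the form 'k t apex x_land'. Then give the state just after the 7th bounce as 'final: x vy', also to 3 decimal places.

1 5.178 33.877 47.589
2 4.312 22.779 87.218
3 3.536 15.316 119.714
4 2.900 10.299 146.360
5 2.378 6.925 168.210
6 1.950 4.656 186.127
7 1.599 3.131 200.819
final: 200.819 6.424

Arc 1: start y=2.040, vy=24.980 → t=5.178, apex=33.877, x_land=47.589, impact vy=-25.768
  bounce: vy ← 0.82·25.768 = 21.130
Arc 2: start y=0.000, vy=21.130 → t=4.312, apex=22.779, x_land=87.218, impact vy=-21.130
  bounce: vy ← 0.82·21.130 = 17.326
Arc 3: start y=0.000, vy=17.326 → t=3.536, apex=15.316, x_land=119.714, impact vy=-17.326
  bounce: vy ← 0.82·17.326 = 14.208
Arc 4: start y=0.000, vy=14.208 → t=2.900, apex=10.299, x_land=146.360, impact vy=-14.208
  bounce: vy ← 0.82·14.208 = 11.650
Arc 5: start y=0.000, vy=11.650 → t=2.378, apex=6.925, x_land=168.210, impact vy=-11.650
  bounce: vy ← 0.82·11.650 = 9.553
Arc 6: start y=0.000, vy=9.553 → t=1.950, apex=4.656, x_land=186.127, impact vy=-9.553
  bounce: vy ← 0.82·9.553 = 7.834
Arc 7: start y=0.000, vy=7.834 → t=1.599, apex=3.131, x_land=200.819, impact vy=-7.834
  bounce: vy ← 0.82·7.834 = 6.424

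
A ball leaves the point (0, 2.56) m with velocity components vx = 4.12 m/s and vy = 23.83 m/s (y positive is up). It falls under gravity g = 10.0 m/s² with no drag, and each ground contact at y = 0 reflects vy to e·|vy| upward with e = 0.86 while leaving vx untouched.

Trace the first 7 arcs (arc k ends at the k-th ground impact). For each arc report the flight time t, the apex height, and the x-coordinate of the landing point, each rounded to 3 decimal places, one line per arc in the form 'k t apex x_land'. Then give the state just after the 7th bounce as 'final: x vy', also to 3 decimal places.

Arc 1: start y=2.560, vy=23.830 → t=4.871, apex=30.953, x_land=20.069, impact vy=-24.881
  bounce: vy ← 0.86·24.881 = 21.398
Arc 2: start y=0.000, vy=21.398 → t=4.280, apex=22.893, x_land=37.701, impact vy=-21.398
  bounce: vy ← 0.86·21.398 = 18.402
Arc 3: start y=0.000, vy=18.402 → t=3.680, apex=16.932, x_land=52.864, impact vy=-18.402
  bounce: vy ← 0.86·18.402 = 15.826
Arc 4: start y=0.000, vy=15.826 → t=3.165, apex=12.523, x_land=65.904, impact vy=-15.826
  bounce: vy ← 0.86·15.826 = 13.610
Arc 5: start y=0.000, vy=13.610 → t=2.722, apex=9.262, x_land=77.119, impact vy=-13.610
  bounce: vy ← 0.86·13.610 = 11.705
Arc 6: start y=0.000, vy=11.705 → t=2.341, apex=6.850, x_land=86.764, impact vy=-11.705
  bounce: vy ← 0.86·11.705 = 10.066
Arc 7: start y=0.000, vy=10.066 → t=2.013, apex=5.066, x_land=95.058, impact vy=-10.066
  bounce: vy ← 0.86·10.066 = 8.657

1 4.871 30.953 20.069
2 4.280 22.893 37.701
3 3.680 16.932 52.864
4 3.165 12.523 65.904
5 2.722 9.262 77.119
6 2.341 6.850 86.764
7 2.013 5.066 95.058
final: 95.058 8.657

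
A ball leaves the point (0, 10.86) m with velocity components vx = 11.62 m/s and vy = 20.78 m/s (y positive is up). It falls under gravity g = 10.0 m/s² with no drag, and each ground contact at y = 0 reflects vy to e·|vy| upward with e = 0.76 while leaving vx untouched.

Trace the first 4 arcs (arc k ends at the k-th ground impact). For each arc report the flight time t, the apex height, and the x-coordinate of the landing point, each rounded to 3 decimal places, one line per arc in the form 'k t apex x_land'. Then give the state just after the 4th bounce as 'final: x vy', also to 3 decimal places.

1 4.626 32.450 53.749
2 3.872 18.743 98.745
3 2.943 10.826 132.942
4 2.237 6.253 158.932
final: 158.932 8.499

Arc 1: start y=10.860, vy=20.780 → t=4.626, apex=32.450, x_land=53.749, impact vy=-25.476
  bounce: vy ← 0.76·25.476 = 19.361
Arc 2: start y=0.000, vy=19.361 → t=3.872, apex=18.743, x_land=98.745, impact vy=-19.361
  bounce: vy ← 0.76·19.361 = 14.715
Arc 3: start y=0.000, vy=14.715 → t=2.943, apex=10.826, x_land=132.942, impact vy=-14.715
  bounce: vy ← 0.76·14.715 = 11.183
Arc 4: start y=0.000, vy=11.183 → t=2.237, apex=6.253, x_land=158.932, impact vy=-11.183
  bounce: vy ← 0.76·11.183 = 8.499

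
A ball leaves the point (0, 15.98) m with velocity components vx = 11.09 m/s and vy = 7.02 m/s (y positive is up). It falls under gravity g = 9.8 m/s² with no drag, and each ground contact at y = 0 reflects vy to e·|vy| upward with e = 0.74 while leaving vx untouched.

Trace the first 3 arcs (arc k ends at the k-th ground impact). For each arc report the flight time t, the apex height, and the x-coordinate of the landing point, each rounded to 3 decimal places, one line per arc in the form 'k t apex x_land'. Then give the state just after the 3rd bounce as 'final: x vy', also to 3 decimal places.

Arc 1: start y=15.980, vy=7.020 → t=2.659, apex=18.494, x_land=29.489, impact vy=-19.039
  bounce: vy ← 0.74·19.039 = 14.089
Arc 2: start y=0.000, vy=14.089 → t=2.875, apex=10.127, x_land=61.376, impact vy=-14.089
  bounce: vy ← 0.74·14.089 = 10.426
Arc 3: start y=0.000, vy=10.426 → t=2.128, apex=5.546, x_land=84.973, impact vy=-10.426
  bounce: vy ← 0.74·10.426 = 7.715

1 2.659 18.494 29.489
2 2.875 10.127 61.376
3 2.128 5.546 84.973
final: 84.973 7.715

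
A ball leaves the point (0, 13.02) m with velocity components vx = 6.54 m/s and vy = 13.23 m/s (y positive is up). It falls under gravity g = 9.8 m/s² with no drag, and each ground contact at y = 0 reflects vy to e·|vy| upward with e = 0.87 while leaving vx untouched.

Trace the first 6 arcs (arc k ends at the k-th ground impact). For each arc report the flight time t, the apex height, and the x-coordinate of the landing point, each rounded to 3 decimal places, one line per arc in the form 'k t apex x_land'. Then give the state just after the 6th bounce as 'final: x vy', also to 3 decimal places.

1 3.467 21.950 22.671
2 3.683 16.614 46.756
3 3.204 12.575 67.710
4 2.787 9.518 85.940
5 2.425 7.204 101.800
6 2.110 5.453 115.599
final: 115.599 8.994

Arc 1: start y=13.020, vy=13.230 → t=3.467, apex=21.950, x_land=22.671, impact vy=-20.742
  bounce: vy ← 0.87·20.742 = 18.045
Arc 2: start y=0.000, vy=18.045 → t=3.683, apex=16.614, x_land=46.756, impact vy=-18.045
  bounce: vy ← 0.87·18.045 = 15.700
Arc 3: start y=0.000, vy=15.700 → t=3.204, apex=12.575, x_land=67.710, impact vy=-15.700
  bounce: vy ← 0.87·15.700 = 13.659
Arc 4: start y=0.000, vy=13.659 → t=2.787, apex=9.518, x_land=85.940, impact vy=-13.659
  bounce: vy ← 0.87·13.659 = 11.883
Arc 5: start y=0.000, vy=11.883 → t=2.425, apex=7.204, x_land=101.800, impact vy=-11.883
  bounce: vy ← 0.87·11.883 = 10.338
Arc 6: start y=0.000, vy=10.338 → t=2.110, apex=5.453, x_land=115.599, impact vy=-10.338
  bounce: vy ← 0.87·10.338 = 8.994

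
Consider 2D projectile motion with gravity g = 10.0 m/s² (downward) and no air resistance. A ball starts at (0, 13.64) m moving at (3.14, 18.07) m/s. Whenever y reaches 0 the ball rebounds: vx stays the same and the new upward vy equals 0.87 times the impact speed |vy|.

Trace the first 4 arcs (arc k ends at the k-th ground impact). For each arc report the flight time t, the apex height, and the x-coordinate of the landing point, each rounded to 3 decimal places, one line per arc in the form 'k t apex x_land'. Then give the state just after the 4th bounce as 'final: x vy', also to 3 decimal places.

Arc 1: start y=13.640, vy=18.070 → t=4.255, apex=29.966, x_land=13.361, impact vy=-24.481
  bounce: vy ← 0.87·24.481 = 21.299
Arc 2: start y=0.000, vy=21.299 → t=4.260, apex=22.681, x_land=26.737, impact vy=-21.299
  bounce: vy ← 0.87·21.299 = 18.530
Arc 3: start y=0.000, vy=18.530 → t=3.706, apex=17.168, x_land=38.373, impact vy=-18.530
  bounce: vy ← 0.87·18.530 = 16.121
Arc 4: start y=0.000, vy=16.121 → t=3.224, apex=12.994, x_land=48.497, impact vy=-16.121
  bounce: vy ← 0.87·16.121 = 14.025

1 4.255 29.966 13.361
2 4.260 22.681 26.737
3 3.706 17.168 38.373
4 3.224 12.994 48.497
final: 48.497 14.025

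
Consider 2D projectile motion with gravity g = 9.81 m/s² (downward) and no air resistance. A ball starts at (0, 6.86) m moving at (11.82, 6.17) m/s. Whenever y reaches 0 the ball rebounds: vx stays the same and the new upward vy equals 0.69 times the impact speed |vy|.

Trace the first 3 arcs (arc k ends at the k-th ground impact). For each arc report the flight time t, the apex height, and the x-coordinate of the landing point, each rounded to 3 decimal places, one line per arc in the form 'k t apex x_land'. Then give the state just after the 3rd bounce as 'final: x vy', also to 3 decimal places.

Arc 1: start y=6.860, vy=6.170 → t=1.968, apex=8.800, x_land=23.267, impact vy=-13.140
  bounce: vy ← 0.69·13.140 = 9.067
Arc 2: start y=0.000, vy=9.067 → t=1.848, apex=4.190, x_land=45.115, impact vy=-9.067
  bounce: vy ← 0.69·9.067 = 6.256
Arc 3: start y=0.000, vy=6.256 → t=1.275, apex=1.995, x_land=60.191, impact vy=-6.256
  bounce: vy ← 0.69·6.256 = 4.317

1 1.968 8.800 23.267
2 1.848 4.190 45.115
3 1.275 1.995 60.191
final: 60.191 4.317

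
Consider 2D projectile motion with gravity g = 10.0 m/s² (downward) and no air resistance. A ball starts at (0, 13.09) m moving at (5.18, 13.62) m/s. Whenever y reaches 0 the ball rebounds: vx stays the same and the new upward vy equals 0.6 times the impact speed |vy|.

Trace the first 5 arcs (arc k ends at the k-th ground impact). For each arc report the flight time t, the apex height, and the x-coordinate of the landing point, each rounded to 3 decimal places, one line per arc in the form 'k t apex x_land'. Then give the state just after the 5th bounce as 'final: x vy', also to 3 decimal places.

Arc 1: start y=13.090, vy=13.620 → t=3.477, apex=22.365, x_land=18.011, impact vy=-21.150
  bounce: vy ← 0.6·21.150 = 12.690
Arc 2: start y=0.000, vy=12.690 → t=2.538, apex=8.051, x_land=31.157, impact vy=-12.690
  bounce: vy ← 0.6·12.690 = 7.614
Arc 3: start y=0.000, vy=7.614 → t=1.523, apex=2.899, x_land=39.045, impact vy=-7.614
  bounce: vy ← 0.6·7.614 = 4.568
Arc 4: start y=0.000, vy=4.568 → t=0.914, apex=1.043, x_land=43.778, impact vy=-4.568
  bounce: vy ← 0.6·4.568 = 2.741
Arc 5: start y=0.000, vy=2.741 → t=0.548, apex=0.376, x_land=46.618, impact vy=-2.741
  bounce: vy ← 0.6·2.741 = 1.645

1 3.477 22.365 18.011
2 2.538 8.051 31.157
3 1.523 2.899 39.045
4 0.914 1.043 43.778
5 0.548 0.376 46.618
final: 46.618 1.645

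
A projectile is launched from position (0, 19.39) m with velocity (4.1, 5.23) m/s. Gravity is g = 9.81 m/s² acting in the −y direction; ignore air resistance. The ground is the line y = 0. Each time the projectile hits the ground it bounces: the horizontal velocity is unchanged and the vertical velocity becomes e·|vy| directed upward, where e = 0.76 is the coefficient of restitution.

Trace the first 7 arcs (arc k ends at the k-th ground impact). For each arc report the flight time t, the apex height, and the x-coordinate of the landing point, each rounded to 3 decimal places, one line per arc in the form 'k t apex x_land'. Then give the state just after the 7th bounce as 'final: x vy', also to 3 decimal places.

1 2.592 20.784 10.626
2 3.129 12.005 23.454
3 2.378 6.934 33.204
4 1.807 4.005 40.613
5 1.374 2.313 46.245
6 1.044 1.336 50.525
7 0.793 0.772 53.777
final: 53.777 2.957

Arc 1: start y=19.390, vy=5.230 → t=2.592, apex=20.784, x_land=10.626, impact vy=-20.194
  bounce: vy ← 0.76·20.194 = 15.347
Arc 2: start y=0.000, vy=15.347 → t=3.129, apex=12.005, x_land=23.454, impact vy=-15.347
  bounce: vy ← 0.76·15.347 = 11.664
Arc 3: start y=0.000, vy=11.664 → t=2.378, apex=6.934, x_land=33.204, impact vy=-11.664
  bounce: vy ← 0.76·11.664 = 8.865
Arc 4: start y=0.000, vy=8.865 → t=1.807, apex=4.005, x_land=40.613, impact vy=-8.865
  bounce: vy ← 0.76·8.865 = 6.737
Arc 5: start y=0.000, vy=6.737 → t=1.374, apex=2.313, x_land=46.245, impact vy=-6.737
  bounce: vy ← 0.76·6.737 = 5.120
Arc 6: start y=0.000, vy=5.120 → t=1.044, apex=1.336, x_land=50.525, impact vy=-5.120
  bounce: vy ← 0.76·5.120 = 3.891
Arc 7: start y=0.000, vy=3.891 → t=0.793, apex=0.772, x_land=53.777, impact vy=-3.891
  bounce: vy ← 0.76·3.891 = 2.957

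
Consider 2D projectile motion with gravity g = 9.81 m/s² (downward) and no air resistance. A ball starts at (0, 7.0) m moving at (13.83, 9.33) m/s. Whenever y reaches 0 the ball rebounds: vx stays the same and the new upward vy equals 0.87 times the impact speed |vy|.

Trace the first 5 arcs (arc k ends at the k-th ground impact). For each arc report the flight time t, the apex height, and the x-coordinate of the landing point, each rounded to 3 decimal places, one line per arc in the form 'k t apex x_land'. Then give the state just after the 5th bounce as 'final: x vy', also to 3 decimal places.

Arc 1: start y=7.000, vy=9.330 → t=2.478, apex=11.437, x_land=34.271, impact vy=-14.980
  bounce: vy ← 0.87·14.980 = 13.032
Arc 2: start y=0.000, vy=13.032 → t=2.657, apex=8.656, x_land=71.017, impact vy=-13.032
  bounce: vy ← 0.87·13.032 = 11.338
Arc 3: start y=0.000, vy=11.338 → t=2.312, apex=6.552, x_land=102.985, impact vy=-11.338
  bounce: vy ← 0.87·11.338 = 9.864
Arc 4: start y=0.000, vy=9.864 → t=2.011, apex=4.959, x_land=130.798, impact vy=-9.864
  bounce: vy ← 0.87·9.864 = 8.582
Arc 5: start y=0.000, vy=8.582 → t=1.750, apex=3.754, x_land=154.995, impact vy=-8.582
  bounce: vy ← 0.87·8.582 = 7.466

1 2.478 11.437 34.271
2 2.657 8.656 71.017
3 2.312 6.552 102.985
4 2.011 4.959 130.798
5 1.750 3.754 154.995
final: 154.995 7.466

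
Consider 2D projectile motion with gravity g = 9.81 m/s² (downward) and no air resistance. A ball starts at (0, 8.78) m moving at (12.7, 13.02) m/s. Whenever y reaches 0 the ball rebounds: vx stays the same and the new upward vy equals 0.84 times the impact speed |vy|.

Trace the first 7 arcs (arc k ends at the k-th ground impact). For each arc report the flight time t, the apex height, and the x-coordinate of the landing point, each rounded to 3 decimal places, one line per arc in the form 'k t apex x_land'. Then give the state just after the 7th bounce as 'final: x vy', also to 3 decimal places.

Arc 1: start y=8.780, vy=13.020 → t=3.212, apex=17.420, x_land=40.789, impact vy=-18.487
  bounce: vy ← 0.84·18.487 = 15.529
Arc 2: start y=0.000, vy=15.529 → t=3.166, apex=12.292, x_land=80.998, impact vy=-15.529
  bounce: vy ← 0.84·15.529 = 13.045
Arc 3: start y=0.000, vy=13.045 → t=2.659, apex=8.673, x_land=114.773, impact vy=-13.045
  bounce: vy ← 0.84·13.045 = 10.958
Arc 4: start y=0.000, vy=10.958 → t=2.234, apex=6.120, x_land=143.145, impact vy=-10.958
  bounce: vy ← 0.84·10.958 = 9.204
Arc 5: start y=0.000, vy=9.204 → t=1.877, apex=4.318, x_land=166.976, impact vy=-9.204
  bounce: vy ← 0.84·9.204 = 7.732
Arc 6: start y=0.000, vy=7.732 → t=1.576, apex=3.047, x_land=186.995, impact vy=-7.732
  bounce: vy ← 0.84·7.732 = 6.495
Arc 7: start y=0.000, vy=6.495 → t=1.324, apex=2.150, x_land=203.811, impact vy=-6.495
  bounce: vy ← 0.84·6.495 = 5.455

1 3.212 17.420 40.789
2 3.166 12.292 80.998
3 2.659 8.673 114.773
4 2.234 6.120 143.145
5 1.877 4.318 166.976
6 1.576 3.047 186.995
7 1.324 2.150 203.811
final: 203.811 5.455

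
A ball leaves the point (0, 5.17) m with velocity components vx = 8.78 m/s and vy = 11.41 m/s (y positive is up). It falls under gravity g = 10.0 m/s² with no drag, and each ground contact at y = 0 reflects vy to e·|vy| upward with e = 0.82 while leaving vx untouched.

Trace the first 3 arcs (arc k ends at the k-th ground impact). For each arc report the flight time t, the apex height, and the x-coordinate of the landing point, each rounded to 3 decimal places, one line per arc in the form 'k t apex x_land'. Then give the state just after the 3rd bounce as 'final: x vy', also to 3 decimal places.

1 2.669 11.679 23.437
2 2.507 7.853 45.444
3 2.055 5.281 63.490
final: 63.490 8.427

Arc 1: start y=5.170, vy=11.410 → t=2.669, apex=11.679, x_land=23.437, impact vy=-15.284
  bounce: vy ← 0.82·15.284 = 12.533
Arc 2: start y=0.000, vy=12.533 → t=2.507, apex=7.853, x_land=45.444, impact vy=-12.533
  bounce: vy ← 0.82·12.533 = 10.277
Arc 3: start y=0.000, vy=10.277 → t=2.055, apex=5.281, x_land=63.490, impact vy=-10.277
  bounce: vy ← 0.82·10.277 = 8.427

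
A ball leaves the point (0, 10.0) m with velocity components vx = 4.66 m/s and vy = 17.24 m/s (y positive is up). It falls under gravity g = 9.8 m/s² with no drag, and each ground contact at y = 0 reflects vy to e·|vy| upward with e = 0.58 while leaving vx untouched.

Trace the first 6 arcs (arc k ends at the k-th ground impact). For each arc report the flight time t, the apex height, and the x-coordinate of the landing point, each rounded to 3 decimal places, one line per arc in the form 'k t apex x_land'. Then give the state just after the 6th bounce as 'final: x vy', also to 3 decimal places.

Arc 1: start y=10.000, vy=17.240 → t=4.025, apex=25.164, x_land=18.758, impact vy=-22.209
  bounce: vy ← 0.58·22.209 = 12.881
Arc 2: start y=0.000, vy=12.881 → t=2.629, apex=8.465, x_land=31.008, impact vy=-12.881
  bounce: vy ← 0.58·12.881 = 7.471
Arc 3: start y=0.000, vy=7.471 → t=1.525, apex=2.848, x_land=38.113, impact vy=-7.471
  bounce: vy ← 0.58·7.471 = 4.333
Arc 4: start y=0.000, vy=4.333 → t=0.884, apex=0.958, x_land=42.234, impact vy=-4.333
  bounce: vy ← 0.58·4.333 = 2.513
Arc 5: start y=0.000, vy=2.513 → t=0.513, apex=0.322, x_land=44.624, impact vy=-2.513
  bounce: vy ← 0.58·2.513 = 1.458
Arc 6: start y=0.000, vy=1.458 → t=0.297, apex=0.108, x_land=46.011, impact vy=-1.458
  bounce: vy ← 0.58·1.458 = 0.845

1 4.025 25.164 18.758
2 2.629 8.465 31.008
3 1.525 2.848 38.113
4 0.884 0.958 42.234
5 0.513 0.322 44.624
6 0.297 0.108 46.011
final: 46.011 0.845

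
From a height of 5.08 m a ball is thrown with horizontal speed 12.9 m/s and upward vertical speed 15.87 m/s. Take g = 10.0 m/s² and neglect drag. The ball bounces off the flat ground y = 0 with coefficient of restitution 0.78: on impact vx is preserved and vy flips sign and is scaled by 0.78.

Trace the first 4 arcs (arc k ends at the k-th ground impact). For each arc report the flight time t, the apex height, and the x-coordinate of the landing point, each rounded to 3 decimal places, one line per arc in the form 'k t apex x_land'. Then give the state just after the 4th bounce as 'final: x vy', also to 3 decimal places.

Arc 1: start y=5.080, vy=15.870 → t=3.467, apex=17.673, x_land=44.725, impact vy=-18.800
  bounce: vy ← 0.78·18.800 = 14.664
Arc 2: start y=0.000, vy=14.664 → t=2.933, apex=10.752, x_land=82.559, impact vy=-14.664
  bounce: vy ← 0.78·14.664 = 11.438
Arc 3: start y=0.000, vy=11.438 → t=2.288, apex=6.542, x_land=112.069, impact vy=-11.438
  bounce: vy ← 0.78·11.438 = 8.922
Arc 4: start y=0.000, vy=8.922 → t=1.784, apex=3.980, x_land=135.088, impact vy=-8.922
  bounce: vy ← 0.78·8.922 = 6.959

1 3.467 17.673 44.725
2 2.933 10.752 82.559
3 2.288 6.542 112.069
4 1.784 3.980 135.088
final: 135.088 6.959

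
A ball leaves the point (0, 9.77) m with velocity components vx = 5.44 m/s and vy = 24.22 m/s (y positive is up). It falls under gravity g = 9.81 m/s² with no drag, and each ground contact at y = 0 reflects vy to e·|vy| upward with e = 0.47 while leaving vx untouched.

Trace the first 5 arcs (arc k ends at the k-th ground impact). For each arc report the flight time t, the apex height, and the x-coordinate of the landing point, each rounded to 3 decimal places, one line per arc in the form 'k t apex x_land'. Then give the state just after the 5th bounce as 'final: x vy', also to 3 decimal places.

1 5.313 39.668 28.901
2 2.673 8.763 43.443
3 1.256 1.936 50.278
4 0.591 0.428 53.491
5 0.278 0.094 55.001
final: 55.001 0.640

Arc 1: start y=9.770, vy=24.220 → t=5.313, apex=39.668, x_land=28.901, impact vy=-27.898
  bounce: vy ← 0.47·27.898 = 13.112
Arc 2: start y=0.000, vy=13.112 → t=2.673, apex=8.763, x_land=43.443, impact vy=-13.112
  bounce: vy ← 0.47·13.112 = 6.163
Arc 3: start y=0.000, vy=6.163 → t=1.256, apex=1.936, x_land=50.278, impact vy=-6.163
  bounce: vy ← 0.47·6.163 = 2.896
Arc 4: start y=0.000, vy=2.896 → t=0.591, apex=0.428, x_land=53.491, impact vy=-2.896
  bounce: vy ← 0.47·2.896 = 1.361
Arc 5: start y=0.000, vy=1.361 → t=0.278, apex=0.094, x_land=55.001, impact vy=-1.361
  bounce: vy ← 0.47·1.361 = 0.640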